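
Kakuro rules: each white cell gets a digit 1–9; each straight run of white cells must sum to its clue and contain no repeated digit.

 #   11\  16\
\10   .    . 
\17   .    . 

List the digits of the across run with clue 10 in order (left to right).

3, 7

17 in 2 cells must be {8,9}; 16 in 2 cells must be {7,9}.
The 17 across and the 16 down share only 9, so R2C2 = 9.
R1C2 = 16 − 9 = 7 completes the 16 down.
R2C1 = 17 − 9 = 8 completes the 17 across.
R1C1 = 10 − 7 = 3 completes the 10 across.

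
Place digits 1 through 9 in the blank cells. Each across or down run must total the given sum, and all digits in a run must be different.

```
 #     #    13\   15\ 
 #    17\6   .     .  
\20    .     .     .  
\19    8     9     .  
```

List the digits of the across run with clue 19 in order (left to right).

8 9 2

17 in 2 cells must be {8,9}.
R1C2 = 1: the only remaining digit allowed by both the 6 across and the 13 down.
R1C3 = 6 − 1 = 5 completes the 6 across.
R2C1 = 17 − 8 = 9 completes the 17 down.
R2C2 = 13 − 10 = 3 completes the 13 down.
R2C3 = 20 − 12 = 8 completes the 20 across.
R3C3 = 19 − 17 = 2 completes the 19 across.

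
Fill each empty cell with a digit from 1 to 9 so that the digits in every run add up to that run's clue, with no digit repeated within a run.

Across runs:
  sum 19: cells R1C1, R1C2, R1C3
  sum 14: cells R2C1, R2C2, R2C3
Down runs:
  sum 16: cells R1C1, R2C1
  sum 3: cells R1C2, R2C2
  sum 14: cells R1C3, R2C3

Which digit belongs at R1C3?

16 in 2 cells must be {7,9}; 3 in 2 cells must be {1,2}.
The 19 across and the 3 down share only 2, so R1C2 = 2.
R2C2 = 3 − 2 = 1 completes the 3 down.
Given what's placed, R1C1 must be 9 to fit the 19 across and 16 down.
R1C3 = 19 − 11 = 8 completes the 19 across.
R2C1 = 16 − 9 = 7 completes the 16 down.
R2C3 = 14 − 8 = 6 completes the 14 across.

8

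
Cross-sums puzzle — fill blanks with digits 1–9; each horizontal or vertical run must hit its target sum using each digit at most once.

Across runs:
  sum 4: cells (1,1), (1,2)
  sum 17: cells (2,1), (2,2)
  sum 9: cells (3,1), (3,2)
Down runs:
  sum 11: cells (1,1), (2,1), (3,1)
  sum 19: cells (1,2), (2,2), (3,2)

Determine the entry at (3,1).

4 in 2 cells must be {1,3}; 17 in 2 cells must be {8,9}.
The 4 across and the 19 down share only 3, so (1,2) = 3.
The 17 across and the 11 down share only 8, so (2,1) = 8.
(2,2) = 17 − 8 = 9 completes the 17 across.
(3,2) = 19 − 12 = 7 completes the 19 down.
(1,1) = 4 − 3 = 1 completes the 4 across.
(3,1) = 9 − 7 = 2 completes the 9 across.

2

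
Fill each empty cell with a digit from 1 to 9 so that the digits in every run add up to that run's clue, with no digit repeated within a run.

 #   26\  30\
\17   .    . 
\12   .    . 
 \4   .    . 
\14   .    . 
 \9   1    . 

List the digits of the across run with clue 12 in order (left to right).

17 in 2 cells must be {8,9}; 4 in 2 cells must be {1,3}.
Given what's placed, R3C1 must be 3 to fit the 4 across and 26 down.
R3C2 = 4 − 3 = 1 completes the 4 across.
R5C2 = 9 − 1 = 8 completes the 9 across.
Given what's placed, R1C2 must be 9 to fit the 17 across and 30 down.
R4C2 = 5: the only remaining digit allowed by both the 14 across and the 30 down.
R1C1 = 17 − 9 = 8 completes the 17 across.
R2C2 = 30 − 23 = 7 completes the 30 down.
R4C1 = 14 − 5 = 9 completes the 14 across.
R2C1 = 12 − 7 = 5 completes the 12 across.

5 7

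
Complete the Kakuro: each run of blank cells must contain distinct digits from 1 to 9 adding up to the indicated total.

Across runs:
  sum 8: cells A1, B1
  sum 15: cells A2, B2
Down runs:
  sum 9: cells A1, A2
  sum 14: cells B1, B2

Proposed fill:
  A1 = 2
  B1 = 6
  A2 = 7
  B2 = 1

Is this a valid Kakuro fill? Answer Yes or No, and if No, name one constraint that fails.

No — the down run B1–B2 sums to 7, not 14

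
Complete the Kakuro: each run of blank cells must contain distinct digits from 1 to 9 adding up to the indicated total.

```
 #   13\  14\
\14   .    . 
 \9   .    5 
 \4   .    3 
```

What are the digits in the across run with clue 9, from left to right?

4 5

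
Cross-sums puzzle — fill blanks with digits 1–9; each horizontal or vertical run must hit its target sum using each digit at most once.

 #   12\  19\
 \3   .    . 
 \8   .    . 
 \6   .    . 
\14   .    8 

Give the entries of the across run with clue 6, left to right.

2, 4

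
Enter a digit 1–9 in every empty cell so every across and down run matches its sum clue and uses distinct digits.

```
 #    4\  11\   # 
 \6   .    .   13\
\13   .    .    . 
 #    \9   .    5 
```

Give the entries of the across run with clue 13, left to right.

4 in 2 cells must be {1,3}.
Only 1 fits R1C1 under both its across sum 6 and down sum 4.
R1C2 = 6 − 1 = 5 completes the 6 across.
R2C1 = 4 − 1 = 3 completes the 4 down.
R2C3 = 13 − 5 = 8 completes the 13 down.
R3C2 = 9 − 5 = 4 completes the 9 across.
R2C2 = 13 − 11 = 2 completes the 13 across.

3 2 8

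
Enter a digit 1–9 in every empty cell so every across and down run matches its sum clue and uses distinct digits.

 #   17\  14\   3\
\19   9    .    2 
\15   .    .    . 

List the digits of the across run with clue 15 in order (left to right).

8 6 1

17 in 2 cells must be {8,9}; 3 in 2 cells must be {1,2}.
R1C2 = 19 − 11 = 8 completes the 19 across.
R2C1 = 17 − 9 = 8 completes the 17 down.
R2C2 = 14 − 8 = 6 completes the 14 down.
R2C3 = 15 − 14 = 1 completes the 15 across.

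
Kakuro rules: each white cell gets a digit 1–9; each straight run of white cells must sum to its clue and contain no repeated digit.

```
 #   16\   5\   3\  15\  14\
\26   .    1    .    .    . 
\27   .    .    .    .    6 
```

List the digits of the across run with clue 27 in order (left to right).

7, 4, 1, 9, 6

16 in 2 cells must be {7,9}; 3 in 2 cells must be {1,2}.
Given what's placed, R1C3 must be 2 to fit the 26 across and 3 down.
R1C5 = 14 − 6 = 8 completes the 14 down.
R2C2 = 5 − 1 = 4 completes the 5 down.
R2C3 = 3 − 2 = 1 completes the 3 down.
Given what's placed, R1C1 must be 9 to fit the 26 across and 16 down.
R1C4 = 26 − 20 = 6 completes the 26 across.
R2C1 = 16 − 9 = 7 completes the 16 down.
R2C4 = 27 − 18 = 9 completes the 27 across.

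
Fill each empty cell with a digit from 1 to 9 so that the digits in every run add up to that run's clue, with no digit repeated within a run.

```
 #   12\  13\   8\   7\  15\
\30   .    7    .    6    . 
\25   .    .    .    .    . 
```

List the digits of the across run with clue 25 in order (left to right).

8 6 3 1 7

R2C2 = 13 − 7 = 6 completes the 13 down.
R2C4 = 7 − 6 = 1 completes the 7 down.
No cell is forced outright now. R1C5 can only be 8 or 9 (the digits allowed by both its 30 across and its 15 down). If R1C5 = 9: then R2C5 would have to be in {2,3,4,5,7,8,9} for the 25 across but in {6} for the 15 down — contradiction. So R1C5 = 8.
Given what's placed, R1C3 must be 5 to fit the 30 across and 8 down.
R2C3 = 8 − 5 = 3 completes the 8 down.
R2C5 = 15 − 8 = 7 completes the 15 down.
R1C1 = 30 − 26 = 4 completes the 30 across.
R2C1 = 25 − 17 = 8 completes the 25 across.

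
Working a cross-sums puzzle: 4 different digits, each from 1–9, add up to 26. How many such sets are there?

5

4 distinct digits from 1–9 sum between 10 and 30.
Enumerating: {2,7,8,9}, {3,6,8,9}, {4,5,8,9}, {4,6,7,9}, {5,6,7,8}.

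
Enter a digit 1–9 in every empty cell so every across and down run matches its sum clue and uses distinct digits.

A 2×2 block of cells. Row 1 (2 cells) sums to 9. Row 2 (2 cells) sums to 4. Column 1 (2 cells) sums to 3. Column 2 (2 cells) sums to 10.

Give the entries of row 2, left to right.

1, 3

4 in 2 cells must be {1,3}; 3 in 2 cells must be {1,2}.
The 4 across and the 3 down share only 1, so (2,1) = 1.
(2,2) = 4 − 1 = 3 completes the 4 across.
(1,1) = 3 − 1 = 2 completes the 3 down.
(1,2) = 9 − 2 = 7 completes the 9 across.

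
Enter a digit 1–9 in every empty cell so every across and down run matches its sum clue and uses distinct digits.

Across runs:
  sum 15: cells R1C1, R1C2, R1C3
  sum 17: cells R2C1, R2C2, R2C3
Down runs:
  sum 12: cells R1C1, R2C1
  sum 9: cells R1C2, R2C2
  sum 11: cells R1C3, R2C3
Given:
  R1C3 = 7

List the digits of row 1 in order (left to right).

5 3 7

R2C3 = 11 − 7 = 4 completes the 11 down.
Nothing is forced directly, so branch on R1C1, whose candidates are 3 or 5. If R1C1 = 3: that forces R1C2 = 5, after which R2C1 would have to be in {5,6,7,8} for the 17 across but in {9} for the 12 down — contradiction. So R1C1 = 5.
R1C2 = 15 − 12 = 3 completes the 15 across.
R2C1 = 12 − 5 = 7 completes the 12 down.
R2C2 = 17 − 11 = 6 completes the 17 across.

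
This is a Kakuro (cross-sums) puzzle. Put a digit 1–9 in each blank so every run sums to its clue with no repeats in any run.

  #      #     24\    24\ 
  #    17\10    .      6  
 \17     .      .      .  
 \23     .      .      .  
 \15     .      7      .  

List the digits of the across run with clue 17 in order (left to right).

23 in 3 cells must be {6,8,9}.
R1C2 = 10 − 6 = 4 completes the 10 across.
R3C2 = 8: the only remaining digit allowed by both the 23 across and the 24 down.
Given what's placed, R3C3 must be 9 to fit the 23 across and 24 down.
R2C2 = 24 − 19 = 5 completes the 24 down.
R3C1 = 23 − 17 = 6 completes the 23 across.
No cell is forced outright now. R4C3 can only be 2 or 5 (the digits allowed by both its 15 across and its 24 down). If R4C3 = 2: then R2C3 would have to be in {3,4,8,9} for the 17 across but in {7} for the 24 down — contradiction. So R4C3 = 5.
R2C3 = 24 − 20 = 4 completes the 24 down.
R4C1 = 15 − 12 = 3 completes the 15 across.
R2C1 = 17 − 9 = 8 completes the 17 across.

8, 5, 4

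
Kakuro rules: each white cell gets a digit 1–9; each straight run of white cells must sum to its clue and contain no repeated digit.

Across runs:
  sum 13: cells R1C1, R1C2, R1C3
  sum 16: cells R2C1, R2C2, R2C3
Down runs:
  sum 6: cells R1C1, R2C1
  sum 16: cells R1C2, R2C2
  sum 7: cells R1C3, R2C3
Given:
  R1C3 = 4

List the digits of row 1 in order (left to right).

16 in 2 cells must be {7,9}.
R1C2 = 7: the only remaining digit allowed by both the 13 across and the 16 down.
R2C2 = 16 − 7 = 9 completes the 16 down.
R2C3 = 7 − 4 = 3 completes the 7 down.
R1C1 = 13 − 11 = 2 completes the 13 across.
R2C1 = 16 − 12 = 4 completes the 16 across.

2, 7, 4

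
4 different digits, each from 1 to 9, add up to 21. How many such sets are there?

11

4 distinct digits from 1–9 sum between 10 and 30.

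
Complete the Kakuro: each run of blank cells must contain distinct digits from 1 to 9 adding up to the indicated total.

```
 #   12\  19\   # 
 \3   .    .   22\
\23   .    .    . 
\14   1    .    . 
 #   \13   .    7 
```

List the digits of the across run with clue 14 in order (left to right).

1, 4, 9

3 in 2 cells must be {1,2}; 23 in 3 cells must be {6,8,9}.
Given what's placed, R1C1 must be 2 to fit the 3 across and 12 down.
R1C2 = 3 − 2 = 1 completes the 3 across.
R2C1 = 12 − 3 = 9 completes the 12 down.
Given what's placed, R2C3 must be 6 to fit the 23 across and 22 down.
R3C3 = 22 − 13 = 9 completes the 22 down.
R4C2 = 13 − 7 = 6 completes the 13 across.
R2C2 = 23 − 15 = 8 completes the 23 across.
R3C2 = 14 − 10 = 4 completes the 14 across.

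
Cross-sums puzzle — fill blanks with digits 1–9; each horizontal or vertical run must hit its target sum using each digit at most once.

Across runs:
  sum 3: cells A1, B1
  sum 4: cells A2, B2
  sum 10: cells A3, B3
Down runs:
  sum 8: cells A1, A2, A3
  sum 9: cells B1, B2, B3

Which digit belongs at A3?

3 in 2 cells must be {1,2}; 4 in 2 cells must be {1,3}.
Nothing is forced directly, so branch on A1, whose candidates are 1 or 2. If A1 = 2: that forces B1 = 1, A2 = 1, B2 = 3, after which A3 would have to be in {1,2,3,4,6,7,8,9} for the 10 across but in {5} for the 8 down — contradiction. So A1 = 1.
B1 = 3 − 1 = 2 completes the 3 across.
Given what's placed, A2 must be 3 to fit the 4 across and 8 down.
B2 = 4 − 3 = 1 completes the 4 across.
A3 = 8 − 4 = 4 completes the 8 down.
B3 = 10 − 4 = 6 completes the 10 across.

4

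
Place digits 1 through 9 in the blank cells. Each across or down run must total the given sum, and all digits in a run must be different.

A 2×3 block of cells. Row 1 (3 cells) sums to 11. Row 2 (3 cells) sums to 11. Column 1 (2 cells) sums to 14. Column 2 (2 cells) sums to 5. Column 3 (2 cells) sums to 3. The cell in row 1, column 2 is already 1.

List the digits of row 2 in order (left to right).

6 4 1

3 in 2 cells must be {1,2}.
(1,3) = 2: the only remaining digit allowed by both the 11 across and the 3 down.
(2,2) = 5 − 1 = 4 completes the 5 down.
(2,3) = 3 − 2 = 1 completes the 3 down.
(1,1) = 11 − 3 = 8 completes the 11 across.
(2,1) = 11 − 5 = 6 completes the 11 across.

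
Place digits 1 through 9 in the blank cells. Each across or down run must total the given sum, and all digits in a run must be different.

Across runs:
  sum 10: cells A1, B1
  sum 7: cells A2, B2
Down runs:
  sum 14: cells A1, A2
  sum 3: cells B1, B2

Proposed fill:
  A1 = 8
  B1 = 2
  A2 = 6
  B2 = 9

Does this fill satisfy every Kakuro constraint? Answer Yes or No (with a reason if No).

No — the across run A2–B2 sums to 15, not 7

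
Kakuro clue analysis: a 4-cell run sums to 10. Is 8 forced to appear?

The only way to make 10 from 4 distinct digits is {1,2,3,4}, which does not contain 8.

No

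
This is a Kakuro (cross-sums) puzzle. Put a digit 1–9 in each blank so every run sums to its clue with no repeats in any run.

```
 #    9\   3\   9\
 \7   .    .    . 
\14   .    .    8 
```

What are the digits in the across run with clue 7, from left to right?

7 in 3 cells must be {1,2,4}; 3 in 2 cells must be {1,2}.
R1C3 = 9 − 8 = 1 completes the 9 down.
R1C2 = 2: the only remaining digit allowed by both the 7 across and the 3 down.
R2C2 = 3 − 2 = 1 completes the 3 down.
R1C1 = 7 − 3 = 4 completes the 7 across.
R2C1 = 14 − 9 = 5 completes the 14 across.

4, 2, 1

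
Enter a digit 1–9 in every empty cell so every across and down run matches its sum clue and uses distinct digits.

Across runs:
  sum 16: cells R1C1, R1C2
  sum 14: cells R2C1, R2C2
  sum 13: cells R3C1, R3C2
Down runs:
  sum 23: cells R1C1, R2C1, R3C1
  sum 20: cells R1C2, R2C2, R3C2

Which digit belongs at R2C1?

16 in 2 cells must be {7,9}; 23 in 3 cells must be {6,8,9}.
The 16 across and the 23 down share only 9, so R1C1 = 9.
R1C2 = 16 − 9 = 7 completes the 16 across.
Nothing is forced directly, so branch on R2C1, whose candidates are 6 or 8. If R2C1 = 8: then R2C2 would have to be in {6} for the 14 across but in {4,5,8,9} for the 20 down — contradiction. So R2C1 = 6.
R2C2 = 14 − 6 = 8 completes the 14 across.
R3C1 = 23 − 15 = 8 completes the 23 down.
R3C2 = 13 − 8 = 5 completes the 13 across.

6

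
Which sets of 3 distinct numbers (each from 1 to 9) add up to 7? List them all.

{1,2,4}

3 distinct digits from 1–9 sum between 6 and 24.
Only one set works: {1,2,4}.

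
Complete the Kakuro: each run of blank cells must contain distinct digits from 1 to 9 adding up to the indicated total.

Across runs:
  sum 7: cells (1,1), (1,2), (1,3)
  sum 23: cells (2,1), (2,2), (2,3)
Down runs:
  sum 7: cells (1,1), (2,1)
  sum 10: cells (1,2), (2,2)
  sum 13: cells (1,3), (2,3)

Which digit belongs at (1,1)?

1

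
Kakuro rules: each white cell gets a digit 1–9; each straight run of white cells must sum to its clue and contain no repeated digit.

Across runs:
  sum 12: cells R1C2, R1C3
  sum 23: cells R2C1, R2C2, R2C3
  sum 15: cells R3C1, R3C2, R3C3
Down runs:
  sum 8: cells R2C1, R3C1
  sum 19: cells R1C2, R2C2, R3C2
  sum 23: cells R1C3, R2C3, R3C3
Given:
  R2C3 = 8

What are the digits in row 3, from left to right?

23 in 3 cells must be {6,8,9}.
R1C3 = 9: the only remaining digit allowed by both the 12 across and the 23 down.
R2C1 = 6: the only remaining digit allowed by both the 23 across and the 8 down.
R2C2 = 23 − 14 = 9 completes the 23 across.
R3C1 = 8 − 6 = 2 completes the 8 down.
R3C3 = 23 − 17 = 6 completes the 23 down.
R1C2 = 12 − 9 = 3 completes the 12 across.
R3C2 = 15 − 8 = 7 completes the 15 across.

2 7 6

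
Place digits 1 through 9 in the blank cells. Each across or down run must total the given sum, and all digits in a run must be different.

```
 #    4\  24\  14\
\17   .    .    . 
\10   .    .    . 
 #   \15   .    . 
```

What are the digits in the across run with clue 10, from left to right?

4 in 2 cells must be {1,3}; 24 in 3 cells must be {7,8,9}.
Only 7 fits R2C2 under both its across sum 10 and down sum 24.
Given what's placed, R2C1 must be 1 to fit the 10 across and 4 down.
R2C3 = 10 − 8 = 2 completes the 10 across.

1 7 2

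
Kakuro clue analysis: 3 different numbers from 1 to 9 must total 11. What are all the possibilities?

3 distinct digits from 1–9 sum between 6 and 24.

{1,2,8}; {1,3,7}; {1,4,6}; {2,3,6}; {2,4,5}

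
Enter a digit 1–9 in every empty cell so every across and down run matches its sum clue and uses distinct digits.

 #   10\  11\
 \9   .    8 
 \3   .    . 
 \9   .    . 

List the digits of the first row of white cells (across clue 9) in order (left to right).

3 in 2 cells must be {1,2}.
R1C1 = 9 − 8 = 1 completes the 9 across.
R2C1 = 2: the only remaining digit allowed by both the 3 across and the 10 down.
R2C2 = 3 − 2 = 1 completes the 3 across.
R3C1 = 10 − 3 = 7 completes the 10 down.
R3C2 = 9 − 7 = 2 completes the 9 across.

1, 8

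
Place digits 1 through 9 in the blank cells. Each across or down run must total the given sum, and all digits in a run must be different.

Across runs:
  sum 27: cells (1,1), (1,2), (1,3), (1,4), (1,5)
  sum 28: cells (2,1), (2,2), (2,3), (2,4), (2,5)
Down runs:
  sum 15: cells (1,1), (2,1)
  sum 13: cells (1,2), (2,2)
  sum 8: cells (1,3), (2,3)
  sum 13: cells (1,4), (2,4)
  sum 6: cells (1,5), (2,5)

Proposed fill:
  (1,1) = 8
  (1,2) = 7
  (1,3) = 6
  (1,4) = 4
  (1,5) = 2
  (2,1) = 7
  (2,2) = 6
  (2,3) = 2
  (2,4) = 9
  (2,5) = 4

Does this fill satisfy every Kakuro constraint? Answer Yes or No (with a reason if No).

Yes

Across: 8+7+6+4+2=27; 7+6+2+9+4=28. Down: 8+7=15; 7+6=13; 6+2=8; 4+9=13; 2+4=6. No digit repeats within any run.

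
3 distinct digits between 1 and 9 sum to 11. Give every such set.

{1,2,8}; {1,3,7}; {1,4,6}; {2,3,6}; {2,4,5}

3 distinct digits from 1–9 sum between 6 and 24.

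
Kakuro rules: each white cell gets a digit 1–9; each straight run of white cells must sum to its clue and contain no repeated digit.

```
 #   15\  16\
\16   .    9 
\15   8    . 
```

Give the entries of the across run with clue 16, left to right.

16 in 2 cells must be {7,9}.
R1C1 = 16 − 9 = 7 completes the 16 across.
R2C2 = 15 − 8 = 7 completes the 15 across.

7 9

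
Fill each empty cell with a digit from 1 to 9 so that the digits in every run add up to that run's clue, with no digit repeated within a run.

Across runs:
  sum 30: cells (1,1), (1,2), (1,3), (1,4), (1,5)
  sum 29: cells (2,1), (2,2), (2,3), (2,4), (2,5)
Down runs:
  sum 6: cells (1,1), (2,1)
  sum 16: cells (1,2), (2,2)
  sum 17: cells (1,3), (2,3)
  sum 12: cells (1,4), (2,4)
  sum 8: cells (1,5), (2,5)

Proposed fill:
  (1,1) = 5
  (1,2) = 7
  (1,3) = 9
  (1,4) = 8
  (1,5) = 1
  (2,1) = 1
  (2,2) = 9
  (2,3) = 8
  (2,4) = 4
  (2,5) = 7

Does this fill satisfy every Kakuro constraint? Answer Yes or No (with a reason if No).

Yes

Across: 5+7+9+8+1=30; 1+9+8+4+7=29. Down: 5+1=6; 7+9=16; 9+8=17; 8+4=12; 1+7=8. No digit repeats within any run.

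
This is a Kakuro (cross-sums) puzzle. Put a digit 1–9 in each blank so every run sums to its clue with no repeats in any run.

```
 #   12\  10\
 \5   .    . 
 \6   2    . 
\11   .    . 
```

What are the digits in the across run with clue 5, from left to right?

4 1

R2C2 = 6 − 2 = 4 completes the 6 across.
R3C2 = 5: the only remaining digit allowed by both the 11 across and the 10 down.
R1C2 = 10 − 9 = 1 completes the 10 down.
R3C1 = 11 − 5 = 6 completes the 11 across.
R1C1 = 5 − 1 = 4 completes the 5 across.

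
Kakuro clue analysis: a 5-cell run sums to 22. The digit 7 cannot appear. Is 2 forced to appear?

No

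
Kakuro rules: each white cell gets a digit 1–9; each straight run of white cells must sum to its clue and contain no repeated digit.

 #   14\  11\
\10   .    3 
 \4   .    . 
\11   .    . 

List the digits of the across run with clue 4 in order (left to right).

3 1

4 in 2 cells must be {1,3}.
R1C1 = 10 − 3 = 7 completes the 10 across.
R2C2 = 1: the only remaining digit allowed by both the 4 across and the 11 down.
R3C2 = 11 − 4 = 7 completes the 11 down.
R2C1 = 4 − 1 = 3 completes the 4 across.
R3C1 = 11 − 7 = 4 completes the 11 across.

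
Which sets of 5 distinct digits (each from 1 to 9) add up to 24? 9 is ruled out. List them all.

{1,2,6,7,8}; {1,3,5,7,8}; {1,4,5,6,8}; {2,3,4,7,8}; {2,3,5,6,8}; {2,4,5,6,7}

5 distinct digits from 1–9 sum between 15 and 35.
Dropping sets that contain 9.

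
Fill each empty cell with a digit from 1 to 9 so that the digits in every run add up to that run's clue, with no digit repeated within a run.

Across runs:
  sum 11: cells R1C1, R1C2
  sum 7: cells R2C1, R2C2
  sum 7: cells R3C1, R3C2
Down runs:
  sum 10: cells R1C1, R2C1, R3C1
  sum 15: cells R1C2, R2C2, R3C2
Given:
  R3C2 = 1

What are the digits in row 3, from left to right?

6 1

R3C1 = 7 − 1 = 6 completes the 7 across.
R1C1 = 3: the only remaining digit allowed by both the 11 across and the 10 down.
R1C2 = 11 − 3 = 8 completes the 11 across.
R2C1 = 10 − 9 = 1 completes the 10 down.
R2C2 = 7 − 1 = 6 completes the 7 across.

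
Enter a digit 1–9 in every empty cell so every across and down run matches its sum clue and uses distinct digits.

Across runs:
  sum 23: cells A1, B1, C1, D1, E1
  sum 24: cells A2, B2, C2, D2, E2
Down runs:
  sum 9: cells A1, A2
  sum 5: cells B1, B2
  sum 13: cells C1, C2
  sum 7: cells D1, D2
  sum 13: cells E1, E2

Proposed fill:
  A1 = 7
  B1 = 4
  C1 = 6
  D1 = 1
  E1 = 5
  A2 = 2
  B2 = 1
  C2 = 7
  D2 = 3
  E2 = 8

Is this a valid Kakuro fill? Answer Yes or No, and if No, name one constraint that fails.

No — the across run A2–E2 sums to 21, not 24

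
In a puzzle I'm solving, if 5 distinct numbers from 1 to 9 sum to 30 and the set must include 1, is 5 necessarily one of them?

The only way to make 30 from 5 distinct digits under that restriction is {1,5,7,8,9}, which contains 5.

Yes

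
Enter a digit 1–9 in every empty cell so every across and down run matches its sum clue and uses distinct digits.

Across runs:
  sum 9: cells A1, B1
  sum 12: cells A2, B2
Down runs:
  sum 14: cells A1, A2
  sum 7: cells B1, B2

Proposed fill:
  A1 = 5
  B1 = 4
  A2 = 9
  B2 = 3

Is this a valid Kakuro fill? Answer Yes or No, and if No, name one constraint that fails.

Yes

Across: 5+4=9; 9+3=12. Down: 5+9=14; 4+3=7. No digit repeats within any run.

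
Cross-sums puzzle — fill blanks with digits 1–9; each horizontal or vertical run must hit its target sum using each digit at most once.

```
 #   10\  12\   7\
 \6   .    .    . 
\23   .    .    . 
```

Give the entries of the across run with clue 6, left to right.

2 3 1

6 in 3 cells must be {1,2,3}; 23 in 3 cells must be {6,8,9}.
The 6 across and the 12 down share only 3, so R1C2 = 3.
R2C2 = 12 − 3 = 9 completes the 12 down.
Given what's placed, R2C3 must be 6 to fit the 23 across and 7 down.
R1C3 = 7 − 6 = 1 completes the 7 down.
R2C1 = 23 − 15 = 8 completes the 23 across.
R1C1 = 6 − 4 = 2 completes the 6 across.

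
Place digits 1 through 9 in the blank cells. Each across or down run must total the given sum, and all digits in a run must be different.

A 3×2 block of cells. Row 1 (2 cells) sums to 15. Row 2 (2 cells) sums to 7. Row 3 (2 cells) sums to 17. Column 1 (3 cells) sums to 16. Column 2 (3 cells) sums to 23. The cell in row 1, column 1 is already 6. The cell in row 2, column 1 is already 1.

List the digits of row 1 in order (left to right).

17 in 2 cells must be {8,9}; 23 in 3 cells must be {6,8,9}.
(1,2) = 15 − 6 = 9 completes the 15 across.
(2,2) = 7 − 1 = 6 completes the 7 across.
(3,1) = 16 − 7 = 9 completes the 16 down.
(3,2) = 17 − 9 = 8 completes the 17 across.

6 9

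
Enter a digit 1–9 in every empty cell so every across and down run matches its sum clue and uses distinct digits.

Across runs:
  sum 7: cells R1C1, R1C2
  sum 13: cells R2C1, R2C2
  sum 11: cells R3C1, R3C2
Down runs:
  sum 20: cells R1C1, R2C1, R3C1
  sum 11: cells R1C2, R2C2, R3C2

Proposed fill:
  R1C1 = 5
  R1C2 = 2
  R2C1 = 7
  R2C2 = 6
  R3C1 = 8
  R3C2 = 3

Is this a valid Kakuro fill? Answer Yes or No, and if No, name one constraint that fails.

Across: 5+2=7; 7+6=13; 8+3=11. Down: 5+7+8=20; 2+6+3=11. No digit repeats within any run.

Yes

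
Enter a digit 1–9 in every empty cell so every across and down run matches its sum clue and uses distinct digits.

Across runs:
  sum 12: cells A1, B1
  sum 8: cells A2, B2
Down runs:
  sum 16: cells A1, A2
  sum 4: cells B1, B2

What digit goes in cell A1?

16 in 2 cells must be {7,9}; 4 in 2 cells must be {1,3}.
The 12 across and the 4 down share only 3, so B1 = 3.
The 8 across and the 16 down share only 7, so A2 = 7.
B2 = 8 − 7 = 1 completes the 8 across.
A1 = 12 − 3 = 9 completes the 12 across.

9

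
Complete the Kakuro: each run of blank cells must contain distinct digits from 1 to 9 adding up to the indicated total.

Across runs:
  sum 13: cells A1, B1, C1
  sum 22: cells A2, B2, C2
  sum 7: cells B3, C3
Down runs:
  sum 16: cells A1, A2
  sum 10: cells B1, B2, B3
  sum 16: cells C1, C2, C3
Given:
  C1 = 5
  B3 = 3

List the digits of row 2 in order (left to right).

9 6 7

16 in 2 cells must be {7,9}.
Given what's placed, A1 must be 7 to fit the 13 across and 16 down.
B1 = 13 − 12 = 1 completes the 13 across.
A2 = 16 − 7 = 9 completes the 16 down.
B2 = 10 − 4 = 6 completes the 10 down.
C2 = 22 − 15 = 7 completes the 22 across.
C3 = 7 − 3 = 4 completes the 7 across.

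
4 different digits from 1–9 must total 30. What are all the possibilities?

4 distinct digits from 1–9 sum between 10 and 30.
Only one set works: {6,7,8,9}.

{6,7,8,9}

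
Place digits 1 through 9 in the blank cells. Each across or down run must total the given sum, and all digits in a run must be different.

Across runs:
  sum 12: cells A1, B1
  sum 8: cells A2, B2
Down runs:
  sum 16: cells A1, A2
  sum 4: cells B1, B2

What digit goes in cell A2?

16 in 2 cells must be {7,9}; 4 in 2 cells must be {1,3}.
The 12 across and the 4 down share only 3, so B1 = 3.
The 8 across and the 16 down share only 7, so A2 = 7.
B2 = 8 − 7 = 1 completes the 8 across.
A1 = 12 − 3 = 9 completes the 12 across.

7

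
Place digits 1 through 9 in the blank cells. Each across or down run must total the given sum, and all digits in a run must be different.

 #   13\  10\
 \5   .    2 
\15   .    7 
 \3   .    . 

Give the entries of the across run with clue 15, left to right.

3 in 2 cells must be {1,2}.
R1C1 = 5 − 2 = 3 completes the 5 across.
R2C1 = 15 − 7 = 8 completes the 15 across.
R3C1 = 13 − 11 = 2 completes the 13 down.
R3C2 = 3 − 2 = 1 completes the 3 across.

8, 7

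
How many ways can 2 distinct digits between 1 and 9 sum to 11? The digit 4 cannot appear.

3

2 distinct digits from 1–9 sum between 3 and 17.
Dropping sets that contain 4.
Enumerating: {2,9}, {3,8}, {5,6}.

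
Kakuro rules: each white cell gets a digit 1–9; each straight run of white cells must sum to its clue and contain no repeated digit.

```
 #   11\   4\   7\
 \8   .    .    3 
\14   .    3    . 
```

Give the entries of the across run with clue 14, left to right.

7, 3, 4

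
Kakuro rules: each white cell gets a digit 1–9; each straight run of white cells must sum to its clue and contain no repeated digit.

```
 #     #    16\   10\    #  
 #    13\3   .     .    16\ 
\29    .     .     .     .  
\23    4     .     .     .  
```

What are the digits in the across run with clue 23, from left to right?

4, 7, 3, 9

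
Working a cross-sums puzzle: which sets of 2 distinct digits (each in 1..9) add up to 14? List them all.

{5,9}; {6,8}

2 distinct digits from 1–9 sum between 3 and 17.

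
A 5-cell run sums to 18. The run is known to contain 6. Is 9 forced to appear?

The only way to make 18 from 5 distinct digits under that restriction is {1,2,4,5,6}, which does not contain 9.

No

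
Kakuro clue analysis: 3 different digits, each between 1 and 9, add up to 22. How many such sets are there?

2

3 distinct digits from 1–9 sum between 6 and 24.
Enumerating: {5,8,9}, {6,7,9}.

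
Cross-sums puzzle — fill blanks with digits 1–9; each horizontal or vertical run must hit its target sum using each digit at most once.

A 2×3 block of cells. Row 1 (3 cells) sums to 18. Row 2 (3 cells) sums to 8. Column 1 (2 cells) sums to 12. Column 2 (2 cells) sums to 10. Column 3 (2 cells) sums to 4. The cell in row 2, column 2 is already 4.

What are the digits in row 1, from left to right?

4 in 2 cells must be {1,3}.
(1,2) = 10 − 4 = 6 completes the 10 down.
Given what's placed, (1,3) must be 3 to fit the 18 across and 4 down.
(2,1) = 3: the only remaining digit allowed by both the 8 across and the 12 down.
(2,3) = 8 − 7 = 1 completes the 8 across.
(1,1) = 18 − 9 = 9 completes the 18 across.

9 6 3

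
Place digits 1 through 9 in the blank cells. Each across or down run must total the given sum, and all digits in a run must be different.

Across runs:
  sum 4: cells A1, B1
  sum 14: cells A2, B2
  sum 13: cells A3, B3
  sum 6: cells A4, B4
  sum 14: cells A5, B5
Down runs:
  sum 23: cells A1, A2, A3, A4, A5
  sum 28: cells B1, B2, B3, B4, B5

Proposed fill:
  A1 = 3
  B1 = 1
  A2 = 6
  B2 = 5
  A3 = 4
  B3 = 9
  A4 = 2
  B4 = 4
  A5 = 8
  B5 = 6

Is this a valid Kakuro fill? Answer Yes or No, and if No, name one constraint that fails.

No — the down run B1–B5 sums to 25, not 28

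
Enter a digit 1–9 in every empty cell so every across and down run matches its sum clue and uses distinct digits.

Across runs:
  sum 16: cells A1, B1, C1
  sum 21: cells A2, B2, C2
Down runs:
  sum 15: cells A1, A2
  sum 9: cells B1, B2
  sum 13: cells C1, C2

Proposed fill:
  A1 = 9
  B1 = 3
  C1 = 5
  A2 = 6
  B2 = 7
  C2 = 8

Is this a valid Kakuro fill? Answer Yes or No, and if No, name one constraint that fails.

No — the down run B1–B2 sums to 10, not 9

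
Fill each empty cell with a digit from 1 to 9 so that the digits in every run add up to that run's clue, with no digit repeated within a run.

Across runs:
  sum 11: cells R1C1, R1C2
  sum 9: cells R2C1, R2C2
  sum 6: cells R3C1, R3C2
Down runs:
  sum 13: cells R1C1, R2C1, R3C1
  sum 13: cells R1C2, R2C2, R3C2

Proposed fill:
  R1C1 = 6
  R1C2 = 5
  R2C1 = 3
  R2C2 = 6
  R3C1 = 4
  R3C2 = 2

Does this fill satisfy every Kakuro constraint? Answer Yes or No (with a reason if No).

Yes

Across: 6+5=11; 3+6=9; 4+2=6. Down: 6+3+4=13; 5+6+2=13. No digit repeats within any run.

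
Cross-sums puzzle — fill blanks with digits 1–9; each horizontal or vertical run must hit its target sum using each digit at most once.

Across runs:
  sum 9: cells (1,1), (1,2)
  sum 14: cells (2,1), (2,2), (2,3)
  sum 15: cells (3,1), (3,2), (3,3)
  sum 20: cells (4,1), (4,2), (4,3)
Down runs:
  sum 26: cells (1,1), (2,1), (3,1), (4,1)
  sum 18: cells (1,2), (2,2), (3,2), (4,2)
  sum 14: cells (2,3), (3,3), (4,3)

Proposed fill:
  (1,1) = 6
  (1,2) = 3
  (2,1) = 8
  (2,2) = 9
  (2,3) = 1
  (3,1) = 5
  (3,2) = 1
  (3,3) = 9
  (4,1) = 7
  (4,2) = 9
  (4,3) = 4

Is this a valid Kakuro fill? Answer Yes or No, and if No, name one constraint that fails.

No — the down run (1,2)–(4,2) sums to 22, not 18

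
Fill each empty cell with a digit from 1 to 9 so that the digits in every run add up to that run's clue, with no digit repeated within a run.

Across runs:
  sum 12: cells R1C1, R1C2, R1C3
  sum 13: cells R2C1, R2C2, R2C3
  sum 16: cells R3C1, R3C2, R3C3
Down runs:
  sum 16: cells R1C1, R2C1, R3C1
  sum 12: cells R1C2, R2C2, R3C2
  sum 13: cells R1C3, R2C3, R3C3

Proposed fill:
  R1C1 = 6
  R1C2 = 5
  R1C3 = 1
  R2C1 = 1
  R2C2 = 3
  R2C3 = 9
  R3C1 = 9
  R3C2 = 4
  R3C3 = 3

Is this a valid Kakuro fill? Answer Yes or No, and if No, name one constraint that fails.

Across: 6+5+1=12; 1+3+9=13; 9+4+3=16. Down: 6+1+9=16; 5+3+4=12; 1+9+3=13. No digit repeats within any run.

Yes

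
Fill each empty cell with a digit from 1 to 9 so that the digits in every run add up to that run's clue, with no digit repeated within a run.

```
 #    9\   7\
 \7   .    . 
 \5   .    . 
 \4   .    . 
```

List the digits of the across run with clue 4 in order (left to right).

4 in 2 cells must be {1,3}; 7 in 3 cells must be {1,2,4}.
The 4 across and the 7 down share only 1, so R3C2 = 1.
R3C1 = 4 − 1 = 3 completes the 4 across.
Nothing is forced directly, so branch on R1C2, whose candidates are 2 or 4. If R1C2 = 4: then R1C1 would have to be in {3} for the 7 across but in {1,2,4,5} for the 9 down — contradiction. So R1C2 = 2.
R1C1 = 7 − 2 = 5 completes the 7 across.
R2C1 = 9 − 8 = 1 completes the 9 down.
R2C2 = 5 − 1 = 4 completes the 5 across.

3 1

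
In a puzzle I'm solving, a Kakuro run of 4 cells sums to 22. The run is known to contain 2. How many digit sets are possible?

4

4 distinct digits from 1–9 sum between 10 and 30.
Keeping only sets containing 2.
Enumerating: {2,3,8,9}, {2,4,7,9}, {2,5,6,9}, {2,5,7,8}.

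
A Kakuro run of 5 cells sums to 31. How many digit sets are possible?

5

5 distinct digits from 1–9 sum between 15 and 35.
Enumerating: {1,6,7,8,9}, {2,5,7,8,9}, {3,4,7,8,9}, {3,5,6,8,9}, {4,5,6,7,9}.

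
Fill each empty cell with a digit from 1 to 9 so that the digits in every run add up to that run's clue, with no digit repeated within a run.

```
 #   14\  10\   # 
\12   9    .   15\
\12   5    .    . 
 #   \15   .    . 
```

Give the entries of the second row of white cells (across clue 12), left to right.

5, 1, 6

R1C2 = 12 − 9 = 3 completes the 12 across.
R2C3 = 6: the only remaining digit allowed by both the 12 across and the 15 down.
R3C2 = 6: the only remaining digit allowed by both the 15 across and the 10 down.
R3C3 = 15 − 6 = 9 completes the 15 across.
R2C2 = 12 − 11 = 1 completes the 12 across.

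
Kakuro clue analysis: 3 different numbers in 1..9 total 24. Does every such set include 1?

The only way to make 24 from 3 distinct digits is {7,8,9}, which does not contain 1.

No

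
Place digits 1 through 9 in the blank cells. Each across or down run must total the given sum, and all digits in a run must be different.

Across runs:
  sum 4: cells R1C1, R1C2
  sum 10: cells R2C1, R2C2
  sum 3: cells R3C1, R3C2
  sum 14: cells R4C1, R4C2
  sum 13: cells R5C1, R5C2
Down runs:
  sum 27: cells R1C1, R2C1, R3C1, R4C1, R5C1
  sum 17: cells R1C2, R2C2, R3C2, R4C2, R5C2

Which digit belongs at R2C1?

8

4 in 2 cells must be {1,3}; 3 in 2 cells must be {1,2}.
Nothing is forced directly, so branch on R4C2, whose candidates are 5 or 6. If R4C2 = 6: that forces R4C1 = 8, R5C2 = 5, after which R5C1 would have to be in {8} for the 13 across but in {1,2,3,4,5,6,7,9} for the 27 down — contradiction. So R4C2 = 5.
R4C1 = 14 − 5 = 9 completes the 14 across.
Given what's placed, R5C2 must be 6 to fit the 13 across and 17 down.
R5C1 = 13 − 6 = 7 completes the 13 across.
No cell is forced outright now. R3C1 can only be 1 or 2 (the digits allowed by both its 3 across and its 27 down). If R3C1 = 1: then R1C1 would have to be in {1,3} for the 4 across but in {2,4,6,8} for the 27 down — contradiction. So R3C1 = 2.
R3C2 = 3 − 2 = 1 completes the 3 across.
Given what's placed, R1C2 must be 3 to fit the 4 across and 17 down.
R2C2 = 17 − 15 = 2 completes the 17 down.
R1C1 = 4 − 3 = 1 completes the 4 across.
R2C1 = 10 − 2 = 8 completes the 10 across.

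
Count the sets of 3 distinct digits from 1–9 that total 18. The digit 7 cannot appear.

4

3 distinct digits from 1–9 sum between 6 and 24.
Dropping sets that contain 7.
Enumerating: {1,8,9}, {3,6,9}, {4,5,9}, {4,6,8}.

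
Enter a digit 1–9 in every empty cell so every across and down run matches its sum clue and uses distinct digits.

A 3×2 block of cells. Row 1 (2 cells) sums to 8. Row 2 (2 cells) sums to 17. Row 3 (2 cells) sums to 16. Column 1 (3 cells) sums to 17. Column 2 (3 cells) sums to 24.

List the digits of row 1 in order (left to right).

17 in 2 cells must be {8,9}; 16 in 2 cells must be {7,9}; 24 in 3 cells must be {7,8,9}.
The 8 across and the 24 down share only 7, so (1,2) = 7.
Given what's placed, (3,2) must be 9 to fit the 16 across and 24 down.
(1,1) = 8 − 7 = 1 completes the 8 across.
(2,1) = 9: the only remaining digit allowed by both the 17 across and the 17 down.
(2,2) = 17 − 9 = 8 completes the 17 across.
(3,1) = 16 − 9 = 7 completes the 16 across.

1, 7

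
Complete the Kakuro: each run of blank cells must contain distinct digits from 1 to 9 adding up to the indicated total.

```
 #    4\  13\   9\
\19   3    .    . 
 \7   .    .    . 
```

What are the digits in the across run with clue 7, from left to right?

1 4 2

7 in 3 cells must be {1,2,4}; 4 in 2 cells must be {1,3}.
R1C3 = 7: the only remaining digit allowed by both the 19 across and the 9 down.
R2C1 = 4 − 3 = 1 completes the 4 down.
R2C2 = 4: the only remaining digit allowed by both the 7 across and the 13 down.
R2C3 = 7 − 5 = 2 completes the 7 across.
R1C2 = 19 − 10 = 9 completes the 19 across.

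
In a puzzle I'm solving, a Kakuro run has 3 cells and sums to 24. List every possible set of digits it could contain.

{7,8,9}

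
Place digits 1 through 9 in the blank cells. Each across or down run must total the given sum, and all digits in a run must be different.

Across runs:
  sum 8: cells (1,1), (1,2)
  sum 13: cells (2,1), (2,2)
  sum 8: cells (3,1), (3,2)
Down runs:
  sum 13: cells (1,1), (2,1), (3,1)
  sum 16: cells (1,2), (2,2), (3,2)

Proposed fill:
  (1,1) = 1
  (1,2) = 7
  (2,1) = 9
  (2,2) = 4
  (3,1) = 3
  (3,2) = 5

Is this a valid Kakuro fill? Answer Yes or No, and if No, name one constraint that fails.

Across: 1+7=8; 9+4=13; 3+5=8. Down: 1+9+3=13; 7+4+5=16. No digit repeats within any run.

Yes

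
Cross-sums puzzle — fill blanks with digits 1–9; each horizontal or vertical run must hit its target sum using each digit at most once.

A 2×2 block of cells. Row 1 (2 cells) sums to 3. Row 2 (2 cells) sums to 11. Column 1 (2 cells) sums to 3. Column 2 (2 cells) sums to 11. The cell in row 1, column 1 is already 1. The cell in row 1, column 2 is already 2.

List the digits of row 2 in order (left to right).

3 in 2 cells must be {1,2}.
(2,1) = 3 − 1 = 2 completes the 3 down.
(2,2) = 11 − 2 = 9 completes the 11 across.

2 9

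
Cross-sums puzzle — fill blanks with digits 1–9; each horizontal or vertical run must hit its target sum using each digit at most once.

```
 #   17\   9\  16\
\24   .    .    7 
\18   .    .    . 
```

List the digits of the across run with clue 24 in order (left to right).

9 8 7

24 in 3 cells must be {7,8,9}; 17 in 2 cells must be {8,9}; 16 in 2 cells must be {7,9}.
Given what's placed, R1C2 must be 8 to fit the 24 across and 9 down.
R2C2 = 9 − 8 = 1 completes the 9 down.
R2C3 = 16 − 7 = 9 completes the 16 down.
R1C1 = 24 − 15 = 9 completes the 24 across.
R2C1 = 18 − 10 = 8 completes the 18 across.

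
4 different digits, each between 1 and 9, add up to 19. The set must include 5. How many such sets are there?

5

4 distinct digits from 1–9 sum between 10 and 30.
Keeping only sets containing 5.
Enumerating: {1,4,5,9}, {1,5,6,7}, {2,3,5,9}, {2,4,5,8}, {3,4,5,7}.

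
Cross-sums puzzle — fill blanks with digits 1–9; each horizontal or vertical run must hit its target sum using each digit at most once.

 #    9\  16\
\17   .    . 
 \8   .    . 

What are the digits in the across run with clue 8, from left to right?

17 in 2 cells must be {8,9}; 16 in 2 cells must be {7,9}.
The 17 across and the 9 down share only 8, so R1C1 = 8.
R1C2 = 17 − 8 = 9 completes the 17 across.
R2C1 = 9 − 8 = 1 completes the 9 down.
R2C2 = 8 − 1 = 7 completes the 8 across.

1 7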